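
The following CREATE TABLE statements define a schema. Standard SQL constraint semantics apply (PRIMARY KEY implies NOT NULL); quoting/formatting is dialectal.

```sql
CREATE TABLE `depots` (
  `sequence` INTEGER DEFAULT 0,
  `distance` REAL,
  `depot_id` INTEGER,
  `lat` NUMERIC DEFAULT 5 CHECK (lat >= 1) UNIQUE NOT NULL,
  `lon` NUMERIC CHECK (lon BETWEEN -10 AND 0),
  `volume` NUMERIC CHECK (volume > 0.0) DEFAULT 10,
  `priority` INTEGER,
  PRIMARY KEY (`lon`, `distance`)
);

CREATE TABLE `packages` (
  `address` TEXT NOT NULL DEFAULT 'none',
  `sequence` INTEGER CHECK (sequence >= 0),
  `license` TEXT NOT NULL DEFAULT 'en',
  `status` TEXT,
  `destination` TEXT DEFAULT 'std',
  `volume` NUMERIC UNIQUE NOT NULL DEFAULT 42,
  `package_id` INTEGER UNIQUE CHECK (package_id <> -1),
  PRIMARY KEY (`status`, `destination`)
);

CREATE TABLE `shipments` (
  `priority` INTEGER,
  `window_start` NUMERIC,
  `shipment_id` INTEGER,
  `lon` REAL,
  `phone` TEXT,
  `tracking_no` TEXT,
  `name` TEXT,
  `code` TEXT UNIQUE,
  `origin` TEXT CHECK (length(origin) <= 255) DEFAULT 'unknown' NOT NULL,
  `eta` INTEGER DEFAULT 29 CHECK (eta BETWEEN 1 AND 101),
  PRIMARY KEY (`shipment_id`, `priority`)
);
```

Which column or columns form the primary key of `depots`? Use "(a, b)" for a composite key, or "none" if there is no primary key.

(lon, distance)

A table-level PRIMARY KEY clause names 2 columns: lon, distance.
This is a composite key — the combination is unique, not each column individually.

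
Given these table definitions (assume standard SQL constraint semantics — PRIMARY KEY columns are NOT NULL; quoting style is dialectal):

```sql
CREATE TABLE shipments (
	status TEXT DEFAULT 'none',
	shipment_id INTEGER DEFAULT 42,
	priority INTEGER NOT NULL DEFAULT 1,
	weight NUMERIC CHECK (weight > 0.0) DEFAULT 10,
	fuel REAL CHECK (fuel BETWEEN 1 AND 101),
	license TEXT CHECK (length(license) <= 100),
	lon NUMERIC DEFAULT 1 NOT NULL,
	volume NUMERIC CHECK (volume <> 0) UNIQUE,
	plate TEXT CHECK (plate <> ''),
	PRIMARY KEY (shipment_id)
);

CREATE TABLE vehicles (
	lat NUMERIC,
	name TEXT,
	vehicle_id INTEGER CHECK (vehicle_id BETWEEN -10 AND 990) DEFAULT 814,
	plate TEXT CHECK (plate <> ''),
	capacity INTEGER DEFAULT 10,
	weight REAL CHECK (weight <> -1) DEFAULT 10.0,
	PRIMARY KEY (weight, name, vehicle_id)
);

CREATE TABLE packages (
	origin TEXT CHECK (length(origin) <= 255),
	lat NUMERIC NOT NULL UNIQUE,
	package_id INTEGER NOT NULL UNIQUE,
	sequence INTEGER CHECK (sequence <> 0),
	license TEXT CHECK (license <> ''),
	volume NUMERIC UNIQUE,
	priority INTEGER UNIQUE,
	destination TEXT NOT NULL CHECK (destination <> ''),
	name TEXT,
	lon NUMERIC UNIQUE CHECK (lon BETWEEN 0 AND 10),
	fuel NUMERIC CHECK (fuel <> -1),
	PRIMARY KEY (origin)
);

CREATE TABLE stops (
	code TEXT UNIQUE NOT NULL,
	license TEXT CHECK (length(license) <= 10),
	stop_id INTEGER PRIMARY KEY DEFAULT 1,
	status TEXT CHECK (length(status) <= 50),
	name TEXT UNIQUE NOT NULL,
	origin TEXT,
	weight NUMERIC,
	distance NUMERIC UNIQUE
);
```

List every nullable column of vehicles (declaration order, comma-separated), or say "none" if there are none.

- lat: no NOT NULL constraint applies → nullable.
- name: part of the PRIMARY KEY, which implies NOT NULL → not nullable.
- vehicle_id: part of the PRIMARY KEY, which implies NOT NULL → not nullable.
- plate: CHECK does not forbid NULL (a CHECK constraint passes when its expression is NULL) → nullable.
- capacity: DEFAULT only fills an omitted column; an explicit NULL is still allowed → nullable.
- weight: part of the PRIMARY KEY, which implies NOT NULL → not nullable.

lat, plate, capacity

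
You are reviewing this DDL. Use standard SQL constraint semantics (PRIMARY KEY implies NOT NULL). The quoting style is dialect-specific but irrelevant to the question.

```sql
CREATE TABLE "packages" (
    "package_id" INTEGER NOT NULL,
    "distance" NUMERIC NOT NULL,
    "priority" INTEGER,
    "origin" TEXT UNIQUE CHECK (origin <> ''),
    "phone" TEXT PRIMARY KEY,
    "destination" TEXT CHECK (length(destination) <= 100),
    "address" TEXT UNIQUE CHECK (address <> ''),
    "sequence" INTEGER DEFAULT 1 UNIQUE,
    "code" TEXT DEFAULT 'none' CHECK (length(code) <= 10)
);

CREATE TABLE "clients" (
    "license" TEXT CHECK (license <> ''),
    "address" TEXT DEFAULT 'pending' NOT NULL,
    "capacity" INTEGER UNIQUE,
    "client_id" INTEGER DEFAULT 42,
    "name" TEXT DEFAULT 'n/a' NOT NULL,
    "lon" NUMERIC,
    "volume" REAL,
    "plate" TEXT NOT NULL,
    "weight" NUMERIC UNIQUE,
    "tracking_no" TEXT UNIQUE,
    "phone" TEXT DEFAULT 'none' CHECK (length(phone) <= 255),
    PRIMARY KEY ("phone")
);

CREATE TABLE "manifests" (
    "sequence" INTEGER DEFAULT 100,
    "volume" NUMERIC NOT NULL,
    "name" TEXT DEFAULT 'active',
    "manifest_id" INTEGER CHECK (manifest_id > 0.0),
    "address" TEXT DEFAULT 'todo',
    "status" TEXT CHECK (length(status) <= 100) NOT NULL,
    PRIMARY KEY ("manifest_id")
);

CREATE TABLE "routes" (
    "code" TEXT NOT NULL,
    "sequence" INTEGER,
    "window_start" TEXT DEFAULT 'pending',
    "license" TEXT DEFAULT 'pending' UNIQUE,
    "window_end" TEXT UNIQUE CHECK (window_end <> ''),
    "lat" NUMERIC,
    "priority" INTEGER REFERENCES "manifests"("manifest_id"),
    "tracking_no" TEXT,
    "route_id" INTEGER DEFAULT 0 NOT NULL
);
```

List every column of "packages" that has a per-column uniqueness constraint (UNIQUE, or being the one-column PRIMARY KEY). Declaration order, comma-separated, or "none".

origin, phone, address, sequence

- package_id: no UNIQUE or single-column PK constraint.
- distance: no UNIQUE or single-column PK constraint.
- priority: no UNIQUE or single-column PK constraint.
- origin: declared UNIQUE → unique.
- phone: single-column PRIMARY KEY → unique.
- destination: no UNIQUE or single-column PK constraint.
- address: declared UNIQUE → unique.
- sequence: declared UNIQUE → unique.
- code: no UNIQUE or single-column PK constraint.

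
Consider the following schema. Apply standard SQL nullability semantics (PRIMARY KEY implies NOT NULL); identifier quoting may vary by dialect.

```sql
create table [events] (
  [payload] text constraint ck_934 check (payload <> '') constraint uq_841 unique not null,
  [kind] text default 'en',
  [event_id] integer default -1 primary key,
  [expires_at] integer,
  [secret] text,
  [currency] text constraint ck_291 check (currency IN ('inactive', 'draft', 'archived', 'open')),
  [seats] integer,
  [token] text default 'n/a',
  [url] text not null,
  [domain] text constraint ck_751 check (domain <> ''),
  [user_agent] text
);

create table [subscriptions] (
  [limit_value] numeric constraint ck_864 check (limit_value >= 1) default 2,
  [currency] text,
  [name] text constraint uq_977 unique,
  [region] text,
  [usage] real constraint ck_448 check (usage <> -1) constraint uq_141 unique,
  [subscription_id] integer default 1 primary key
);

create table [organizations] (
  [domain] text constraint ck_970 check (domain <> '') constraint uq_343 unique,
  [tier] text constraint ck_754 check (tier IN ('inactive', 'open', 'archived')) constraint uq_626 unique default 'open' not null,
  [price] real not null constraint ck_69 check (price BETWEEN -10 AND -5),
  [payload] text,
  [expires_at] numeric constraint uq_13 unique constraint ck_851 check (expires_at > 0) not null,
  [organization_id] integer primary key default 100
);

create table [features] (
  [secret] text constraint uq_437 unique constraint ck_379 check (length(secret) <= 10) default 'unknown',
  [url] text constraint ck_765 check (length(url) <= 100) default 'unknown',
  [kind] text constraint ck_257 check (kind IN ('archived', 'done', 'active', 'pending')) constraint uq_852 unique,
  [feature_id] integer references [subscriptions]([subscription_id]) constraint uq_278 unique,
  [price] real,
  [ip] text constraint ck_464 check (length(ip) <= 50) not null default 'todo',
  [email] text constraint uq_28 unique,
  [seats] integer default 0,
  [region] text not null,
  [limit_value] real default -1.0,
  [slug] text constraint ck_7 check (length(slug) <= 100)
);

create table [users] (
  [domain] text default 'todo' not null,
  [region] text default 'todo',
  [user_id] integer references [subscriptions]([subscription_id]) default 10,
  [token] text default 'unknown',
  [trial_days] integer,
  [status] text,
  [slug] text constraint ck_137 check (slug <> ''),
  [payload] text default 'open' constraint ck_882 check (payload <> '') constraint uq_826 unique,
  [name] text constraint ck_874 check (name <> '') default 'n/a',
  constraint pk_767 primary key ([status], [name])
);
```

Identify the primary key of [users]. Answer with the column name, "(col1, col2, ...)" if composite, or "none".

A table-level PRIMARY KEY clause names 2 columns: status, name.
This is a composite key — the combination is unique, not each column individually.

(status, name)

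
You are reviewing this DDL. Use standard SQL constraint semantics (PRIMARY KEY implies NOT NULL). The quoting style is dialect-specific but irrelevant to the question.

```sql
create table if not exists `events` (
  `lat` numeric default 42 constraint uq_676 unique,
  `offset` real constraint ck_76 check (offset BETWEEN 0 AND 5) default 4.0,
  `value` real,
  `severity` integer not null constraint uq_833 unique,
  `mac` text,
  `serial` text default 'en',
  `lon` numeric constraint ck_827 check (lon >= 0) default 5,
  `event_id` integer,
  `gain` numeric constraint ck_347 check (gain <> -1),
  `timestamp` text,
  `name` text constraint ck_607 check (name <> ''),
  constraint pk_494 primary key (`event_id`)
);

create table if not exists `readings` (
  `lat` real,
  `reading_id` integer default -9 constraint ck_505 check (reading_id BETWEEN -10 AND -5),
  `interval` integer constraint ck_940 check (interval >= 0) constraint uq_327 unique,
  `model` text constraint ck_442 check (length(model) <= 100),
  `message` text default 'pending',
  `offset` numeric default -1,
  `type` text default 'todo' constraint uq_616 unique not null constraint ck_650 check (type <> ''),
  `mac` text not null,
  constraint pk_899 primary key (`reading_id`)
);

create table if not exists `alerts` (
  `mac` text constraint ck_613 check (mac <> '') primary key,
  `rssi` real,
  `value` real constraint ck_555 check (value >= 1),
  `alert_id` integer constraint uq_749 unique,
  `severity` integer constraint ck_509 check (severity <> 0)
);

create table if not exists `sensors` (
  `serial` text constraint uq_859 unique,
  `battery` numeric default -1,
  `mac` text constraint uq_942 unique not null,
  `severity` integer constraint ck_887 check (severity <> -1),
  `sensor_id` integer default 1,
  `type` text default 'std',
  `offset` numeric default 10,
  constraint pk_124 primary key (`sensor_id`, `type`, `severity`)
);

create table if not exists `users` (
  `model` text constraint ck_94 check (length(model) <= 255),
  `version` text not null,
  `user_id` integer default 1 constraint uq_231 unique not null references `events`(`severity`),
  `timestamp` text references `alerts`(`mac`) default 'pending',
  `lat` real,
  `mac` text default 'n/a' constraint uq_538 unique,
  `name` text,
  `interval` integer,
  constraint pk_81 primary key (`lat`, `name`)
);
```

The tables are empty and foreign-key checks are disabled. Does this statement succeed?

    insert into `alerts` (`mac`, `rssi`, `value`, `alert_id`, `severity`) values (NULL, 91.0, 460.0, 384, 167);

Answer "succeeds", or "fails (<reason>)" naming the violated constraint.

mac is explicitly set to NULL, but mac is part of the PRIMARY KEY (implied NOT NULL).

fails (NOT NULL on mac)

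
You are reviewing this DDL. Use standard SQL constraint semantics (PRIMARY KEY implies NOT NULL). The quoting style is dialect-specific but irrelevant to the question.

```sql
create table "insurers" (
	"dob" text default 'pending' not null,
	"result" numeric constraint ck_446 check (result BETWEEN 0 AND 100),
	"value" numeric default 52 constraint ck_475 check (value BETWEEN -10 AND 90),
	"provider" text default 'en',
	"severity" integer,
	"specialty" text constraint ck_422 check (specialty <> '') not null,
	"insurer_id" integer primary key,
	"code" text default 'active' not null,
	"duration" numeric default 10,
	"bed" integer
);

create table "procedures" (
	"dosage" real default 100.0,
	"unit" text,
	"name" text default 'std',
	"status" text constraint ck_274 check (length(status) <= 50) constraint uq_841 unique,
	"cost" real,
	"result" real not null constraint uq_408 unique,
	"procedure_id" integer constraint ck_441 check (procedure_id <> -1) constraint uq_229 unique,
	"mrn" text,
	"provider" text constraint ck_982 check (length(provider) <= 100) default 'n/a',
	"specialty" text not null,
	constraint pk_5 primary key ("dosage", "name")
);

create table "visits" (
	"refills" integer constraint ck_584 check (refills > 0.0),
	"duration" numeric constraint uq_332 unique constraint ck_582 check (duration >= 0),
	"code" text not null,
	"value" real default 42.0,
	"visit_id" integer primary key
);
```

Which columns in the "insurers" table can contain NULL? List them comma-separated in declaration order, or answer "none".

- dob: declared NOT NULL → not nullable.
- result: CHECK does not forbid NULL (a CHECK constraint passes when its expression is NULL) → nullable.
- value: CHECK does not forbid NULL (a CHECK constraint passes when its expression is NULL) → nullable.
- provider: DEFAULT only fills an omitted column; an explicit NULL is still allowed → nullable.
- severity: no NOT NULL constraint applies → nullable.
- specialty: declared NOT NULL → not nullable.
- insurer_id: part of the PRIMARY KEY, which implies NOT NULL → not nullable.
- code: declared NOT NULL → not nullable.
- duration: DEFAULT only fills an omitted column; an explicit NULL is still allowed → nullable.
- bed: no NOT NULL constraint applies → nullable.

result, value, provider, severity, duration, bed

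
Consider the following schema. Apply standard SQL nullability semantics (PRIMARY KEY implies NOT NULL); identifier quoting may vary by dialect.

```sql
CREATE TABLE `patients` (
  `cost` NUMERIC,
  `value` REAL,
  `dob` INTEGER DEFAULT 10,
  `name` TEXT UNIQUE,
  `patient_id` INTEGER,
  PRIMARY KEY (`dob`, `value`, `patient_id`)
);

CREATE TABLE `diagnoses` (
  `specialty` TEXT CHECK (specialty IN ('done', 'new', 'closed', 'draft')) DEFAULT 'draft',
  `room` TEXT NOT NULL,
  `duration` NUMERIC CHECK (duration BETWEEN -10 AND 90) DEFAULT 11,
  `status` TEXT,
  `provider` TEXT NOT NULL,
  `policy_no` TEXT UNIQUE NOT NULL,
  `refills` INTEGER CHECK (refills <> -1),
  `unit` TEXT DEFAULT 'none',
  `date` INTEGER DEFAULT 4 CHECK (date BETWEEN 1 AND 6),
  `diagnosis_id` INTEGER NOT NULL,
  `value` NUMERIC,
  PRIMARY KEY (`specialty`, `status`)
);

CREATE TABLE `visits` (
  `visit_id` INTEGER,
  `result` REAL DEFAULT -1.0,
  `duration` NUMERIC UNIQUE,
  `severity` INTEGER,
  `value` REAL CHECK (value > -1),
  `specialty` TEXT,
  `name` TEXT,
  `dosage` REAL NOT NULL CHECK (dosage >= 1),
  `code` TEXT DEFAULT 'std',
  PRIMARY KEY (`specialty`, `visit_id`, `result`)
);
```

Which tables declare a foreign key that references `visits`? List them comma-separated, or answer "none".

none

No REFERENCES clause anywhere in the schema names visits.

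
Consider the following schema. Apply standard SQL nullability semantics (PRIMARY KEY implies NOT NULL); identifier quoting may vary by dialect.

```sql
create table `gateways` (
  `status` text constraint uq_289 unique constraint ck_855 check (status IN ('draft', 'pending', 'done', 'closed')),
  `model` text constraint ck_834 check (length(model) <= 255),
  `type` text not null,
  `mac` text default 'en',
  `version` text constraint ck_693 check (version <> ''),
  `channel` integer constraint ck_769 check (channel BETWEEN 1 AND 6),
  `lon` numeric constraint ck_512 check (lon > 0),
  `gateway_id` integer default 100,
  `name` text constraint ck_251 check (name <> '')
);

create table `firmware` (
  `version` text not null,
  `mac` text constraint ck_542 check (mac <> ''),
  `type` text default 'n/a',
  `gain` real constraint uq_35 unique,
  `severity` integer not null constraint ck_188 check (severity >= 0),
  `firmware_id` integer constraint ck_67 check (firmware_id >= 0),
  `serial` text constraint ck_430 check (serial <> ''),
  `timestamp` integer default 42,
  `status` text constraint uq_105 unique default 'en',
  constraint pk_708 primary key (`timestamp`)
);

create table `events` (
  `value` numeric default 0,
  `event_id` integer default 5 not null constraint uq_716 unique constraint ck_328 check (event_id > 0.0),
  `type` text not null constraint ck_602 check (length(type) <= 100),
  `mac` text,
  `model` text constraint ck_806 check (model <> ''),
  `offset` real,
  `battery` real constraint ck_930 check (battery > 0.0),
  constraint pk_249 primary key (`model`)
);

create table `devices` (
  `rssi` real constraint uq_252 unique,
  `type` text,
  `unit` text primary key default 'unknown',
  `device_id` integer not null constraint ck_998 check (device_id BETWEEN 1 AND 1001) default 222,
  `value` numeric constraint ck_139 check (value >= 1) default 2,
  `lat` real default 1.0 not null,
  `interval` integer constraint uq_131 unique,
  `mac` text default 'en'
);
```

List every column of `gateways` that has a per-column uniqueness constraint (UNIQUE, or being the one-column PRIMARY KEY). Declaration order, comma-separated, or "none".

status

- status: declared UNIQUE → unique.
- model: no UNIQUE or single-column PK constraint.
- type: no UNIQUE or single-column PK constraint.
- mac: no UNIQUE or single-column PK constraint.
- version: no UNIQUE or single-column PK constraint.
- channel: no UNIQUE or single-column PK constraint.
- lon: no UNIQUE or single-column PK constraint.
- gateway_id: no UNIQUE or single-column PK constraint.
- name: no UNIQUE or single-column PK constraint.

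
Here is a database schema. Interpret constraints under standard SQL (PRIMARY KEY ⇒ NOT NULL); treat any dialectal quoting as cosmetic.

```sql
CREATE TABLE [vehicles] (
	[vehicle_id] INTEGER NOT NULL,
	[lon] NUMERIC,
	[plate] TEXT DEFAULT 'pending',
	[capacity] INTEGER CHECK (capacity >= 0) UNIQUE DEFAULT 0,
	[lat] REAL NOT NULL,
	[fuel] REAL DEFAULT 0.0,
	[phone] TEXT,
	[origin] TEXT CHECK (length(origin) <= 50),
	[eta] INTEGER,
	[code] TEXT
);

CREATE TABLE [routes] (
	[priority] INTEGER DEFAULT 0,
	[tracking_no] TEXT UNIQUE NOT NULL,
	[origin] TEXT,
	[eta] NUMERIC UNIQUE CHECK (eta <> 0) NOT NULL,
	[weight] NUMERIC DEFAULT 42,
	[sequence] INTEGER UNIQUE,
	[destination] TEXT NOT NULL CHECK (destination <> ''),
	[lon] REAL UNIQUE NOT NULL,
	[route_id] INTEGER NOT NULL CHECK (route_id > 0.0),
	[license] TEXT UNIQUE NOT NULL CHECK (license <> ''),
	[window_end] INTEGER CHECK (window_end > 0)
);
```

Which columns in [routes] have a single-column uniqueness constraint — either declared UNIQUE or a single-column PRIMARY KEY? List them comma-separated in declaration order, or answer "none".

tracking_no, eta, sequence, lon, license

- priority: no UNIQUE or single-column PK constraint.
- tracking_no: declared UNIQUE → unique.
- origin: no UNIQUE or single-column PK constraint.
- eta: declared UNIQUE → unique.
- weight: no UNIQUE or single-column PK constraint.
- sequence: declared UNIQUE → unique.
- destination: no UNIQUE or single-column PK constraint.
- lon: declared UNIQUE → unique.
- route_id: no UNIQUE or single-column PK constraint.
- license: declared UNIQUE → unique.
- window_end: no UNIQUE or single-column PK constraint.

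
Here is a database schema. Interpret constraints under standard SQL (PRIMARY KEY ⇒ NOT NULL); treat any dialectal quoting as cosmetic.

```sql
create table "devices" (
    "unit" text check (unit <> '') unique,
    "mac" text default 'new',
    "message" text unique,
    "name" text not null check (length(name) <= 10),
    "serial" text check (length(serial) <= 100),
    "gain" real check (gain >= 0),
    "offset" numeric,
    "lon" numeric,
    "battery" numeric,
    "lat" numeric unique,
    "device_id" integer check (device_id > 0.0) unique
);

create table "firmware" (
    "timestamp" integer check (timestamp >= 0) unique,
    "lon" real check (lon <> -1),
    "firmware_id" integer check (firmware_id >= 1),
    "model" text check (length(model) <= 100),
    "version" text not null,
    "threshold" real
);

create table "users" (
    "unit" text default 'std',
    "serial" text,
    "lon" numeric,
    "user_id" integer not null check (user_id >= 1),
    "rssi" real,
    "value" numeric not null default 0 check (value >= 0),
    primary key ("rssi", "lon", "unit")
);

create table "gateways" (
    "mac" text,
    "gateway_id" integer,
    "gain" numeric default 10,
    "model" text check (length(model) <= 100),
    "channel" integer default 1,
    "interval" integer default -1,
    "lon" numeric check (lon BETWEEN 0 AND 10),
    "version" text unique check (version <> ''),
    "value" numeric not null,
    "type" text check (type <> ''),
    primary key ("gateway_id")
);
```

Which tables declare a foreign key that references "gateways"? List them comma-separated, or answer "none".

none

No REFERENCES clause anywhere in the schema names gateways.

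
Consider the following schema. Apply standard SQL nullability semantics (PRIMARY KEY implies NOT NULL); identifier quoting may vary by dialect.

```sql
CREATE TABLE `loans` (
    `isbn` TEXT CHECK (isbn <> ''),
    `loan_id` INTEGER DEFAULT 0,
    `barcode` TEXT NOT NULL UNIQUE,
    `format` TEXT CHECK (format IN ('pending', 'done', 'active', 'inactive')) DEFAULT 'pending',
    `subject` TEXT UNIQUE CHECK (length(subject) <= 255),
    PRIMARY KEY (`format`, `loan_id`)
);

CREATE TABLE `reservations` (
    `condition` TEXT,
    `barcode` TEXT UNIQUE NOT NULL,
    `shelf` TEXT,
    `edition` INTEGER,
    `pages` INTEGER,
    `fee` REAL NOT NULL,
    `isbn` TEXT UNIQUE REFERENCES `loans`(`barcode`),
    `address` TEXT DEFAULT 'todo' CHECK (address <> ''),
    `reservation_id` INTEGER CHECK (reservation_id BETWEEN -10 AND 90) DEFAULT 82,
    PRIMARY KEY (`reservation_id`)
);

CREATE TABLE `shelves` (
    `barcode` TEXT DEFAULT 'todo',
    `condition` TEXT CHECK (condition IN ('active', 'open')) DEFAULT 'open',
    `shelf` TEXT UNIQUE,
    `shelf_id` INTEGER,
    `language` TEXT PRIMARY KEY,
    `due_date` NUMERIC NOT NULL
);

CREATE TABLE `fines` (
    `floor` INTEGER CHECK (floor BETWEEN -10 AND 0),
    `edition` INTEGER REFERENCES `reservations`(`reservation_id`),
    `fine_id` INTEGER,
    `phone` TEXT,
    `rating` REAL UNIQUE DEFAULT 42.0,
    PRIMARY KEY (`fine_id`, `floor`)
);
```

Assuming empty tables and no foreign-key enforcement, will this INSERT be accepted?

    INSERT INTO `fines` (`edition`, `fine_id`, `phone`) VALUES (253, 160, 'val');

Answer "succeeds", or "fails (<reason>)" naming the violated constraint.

floor is omitted from the column list and has no DEFAULT, so it would receive NULL.
But floor is part of the PRIMARY KEY (implied NOT NULL).

fails (NOT NULL on floor)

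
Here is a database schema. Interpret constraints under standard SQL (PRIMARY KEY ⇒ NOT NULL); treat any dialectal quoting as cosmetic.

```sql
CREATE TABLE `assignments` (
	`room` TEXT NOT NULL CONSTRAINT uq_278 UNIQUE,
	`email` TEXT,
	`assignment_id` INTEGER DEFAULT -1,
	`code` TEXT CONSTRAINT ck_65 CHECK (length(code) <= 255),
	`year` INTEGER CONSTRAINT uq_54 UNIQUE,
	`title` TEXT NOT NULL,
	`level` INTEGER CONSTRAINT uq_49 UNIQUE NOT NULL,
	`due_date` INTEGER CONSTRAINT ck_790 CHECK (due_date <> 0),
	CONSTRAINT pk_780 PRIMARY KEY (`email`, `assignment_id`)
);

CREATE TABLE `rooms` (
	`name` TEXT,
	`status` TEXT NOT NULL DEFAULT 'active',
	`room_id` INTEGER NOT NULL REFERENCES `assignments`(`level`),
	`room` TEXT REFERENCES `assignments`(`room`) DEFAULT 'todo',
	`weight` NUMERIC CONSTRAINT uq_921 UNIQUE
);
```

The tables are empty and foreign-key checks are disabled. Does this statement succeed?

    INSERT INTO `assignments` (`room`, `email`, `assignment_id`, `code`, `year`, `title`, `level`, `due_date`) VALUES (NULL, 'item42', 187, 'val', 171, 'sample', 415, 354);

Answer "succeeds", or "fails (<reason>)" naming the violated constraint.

fails (NOT NULL on room)

room is explicitly set to NULL, but room is declared NOT NULL.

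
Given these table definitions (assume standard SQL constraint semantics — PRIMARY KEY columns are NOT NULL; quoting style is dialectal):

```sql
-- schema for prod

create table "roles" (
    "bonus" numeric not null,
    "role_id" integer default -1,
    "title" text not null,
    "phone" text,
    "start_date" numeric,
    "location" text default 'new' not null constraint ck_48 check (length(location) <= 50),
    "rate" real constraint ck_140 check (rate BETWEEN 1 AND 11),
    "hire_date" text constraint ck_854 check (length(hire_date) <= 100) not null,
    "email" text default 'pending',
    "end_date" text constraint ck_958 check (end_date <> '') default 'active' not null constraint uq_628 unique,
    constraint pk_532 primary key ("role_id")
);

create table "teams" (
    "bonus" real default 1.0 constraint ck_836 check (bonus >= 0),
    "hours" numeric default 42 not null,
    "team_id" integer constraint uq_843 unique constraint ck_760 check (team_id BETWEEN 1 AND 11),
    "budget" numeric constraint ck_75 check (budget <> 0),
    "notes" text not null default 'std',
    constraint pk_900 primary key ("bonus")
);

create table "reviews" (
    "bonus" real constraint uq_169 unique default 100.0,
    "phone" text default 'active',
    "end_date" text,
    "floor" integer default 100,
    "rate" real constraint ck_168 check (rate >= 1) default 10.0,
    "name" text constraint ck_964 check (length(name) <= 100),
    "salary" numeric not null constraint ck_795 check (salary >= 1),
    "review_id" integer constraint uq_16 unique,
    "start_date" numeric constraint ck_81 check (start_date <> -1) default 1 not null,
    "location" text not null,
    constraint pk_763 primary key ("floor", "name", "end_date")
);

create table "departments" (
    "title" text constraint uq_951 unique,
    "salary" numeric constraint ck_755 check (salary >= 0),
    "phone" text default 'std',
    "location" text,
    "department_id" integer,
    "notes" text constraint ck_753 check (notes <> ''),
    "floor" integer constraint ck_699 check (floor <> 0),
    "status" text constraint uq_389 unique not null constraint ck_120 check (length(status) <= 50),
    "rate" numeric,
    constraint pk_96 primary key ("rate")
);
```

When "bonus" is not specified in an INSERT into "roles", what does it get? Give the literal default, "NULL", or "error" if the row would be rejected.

bonus has no DEFAULT clause.
Omitting it would insert NULL, but it is declared NOT NULL, so the INSERT fails.

error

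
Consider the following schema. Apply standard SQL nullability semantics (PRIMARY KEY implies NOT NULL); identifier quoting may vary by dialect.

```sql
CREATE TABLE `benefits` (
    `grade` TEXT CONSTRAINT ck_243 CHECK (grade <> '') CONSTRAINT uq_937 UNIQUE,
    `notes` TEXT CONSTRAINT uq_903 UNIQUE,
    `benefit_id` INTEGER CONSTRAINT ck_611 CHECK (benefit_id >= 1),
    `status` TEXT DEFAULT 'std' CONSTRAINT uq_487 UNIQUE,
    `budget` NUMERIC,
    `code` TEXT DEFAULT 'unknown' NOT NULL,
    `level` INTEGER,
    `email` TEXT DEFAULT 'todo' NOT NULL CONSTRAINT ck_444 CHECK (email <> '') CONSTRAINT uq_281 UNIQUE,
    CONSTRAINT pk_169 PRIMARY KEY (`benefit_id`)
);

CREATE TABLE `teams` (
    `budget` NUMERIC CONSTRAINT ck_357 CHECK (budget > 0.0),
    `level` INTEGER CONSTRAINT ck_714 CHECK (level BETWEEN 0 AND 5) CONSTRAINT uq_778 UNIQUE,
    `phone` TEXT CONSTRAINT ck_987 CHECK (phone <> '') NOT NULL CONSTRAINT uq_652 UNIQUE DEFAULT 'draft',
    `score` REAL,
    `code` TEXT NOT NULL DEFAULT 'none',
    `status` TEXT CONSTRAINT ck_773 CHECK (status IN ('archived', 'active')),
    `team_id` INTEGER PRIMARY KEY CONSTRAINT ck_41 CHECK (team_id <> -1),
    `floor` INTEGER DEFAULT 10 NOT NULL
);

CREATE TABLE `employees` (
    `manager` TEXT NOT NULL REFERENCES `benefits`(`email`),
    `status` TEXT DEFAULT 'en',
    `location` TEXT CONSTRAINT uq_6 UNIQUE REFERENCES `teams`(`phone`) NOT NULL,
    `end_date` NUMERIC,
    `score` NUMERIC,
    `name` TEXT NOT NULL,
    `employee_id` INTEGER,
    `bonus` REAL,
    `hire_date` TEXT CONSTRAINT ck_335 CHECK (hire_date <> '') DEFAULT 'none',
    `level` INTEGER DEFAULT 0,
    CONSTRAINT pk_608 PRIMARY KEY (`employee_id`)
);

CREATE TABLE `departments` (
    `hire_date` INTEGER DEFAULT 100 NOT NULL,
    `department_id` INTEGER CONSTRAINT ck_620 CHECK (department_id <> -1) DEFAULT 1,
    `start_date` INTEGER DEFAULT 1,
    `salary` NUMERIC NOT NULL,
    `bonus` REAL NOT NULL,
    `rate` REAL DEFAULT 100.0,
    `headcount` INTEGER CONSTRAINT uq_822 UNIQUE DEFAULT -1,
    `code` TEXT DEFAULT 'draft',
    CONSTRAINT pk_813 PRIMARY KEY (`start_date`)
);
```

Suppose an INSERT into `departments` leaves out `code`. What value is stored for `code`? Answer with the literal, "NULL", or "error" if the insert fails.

code has an explicit DEFAULT 'draft'.
When the column is omitted from an INSERT, that default is used.

'draft'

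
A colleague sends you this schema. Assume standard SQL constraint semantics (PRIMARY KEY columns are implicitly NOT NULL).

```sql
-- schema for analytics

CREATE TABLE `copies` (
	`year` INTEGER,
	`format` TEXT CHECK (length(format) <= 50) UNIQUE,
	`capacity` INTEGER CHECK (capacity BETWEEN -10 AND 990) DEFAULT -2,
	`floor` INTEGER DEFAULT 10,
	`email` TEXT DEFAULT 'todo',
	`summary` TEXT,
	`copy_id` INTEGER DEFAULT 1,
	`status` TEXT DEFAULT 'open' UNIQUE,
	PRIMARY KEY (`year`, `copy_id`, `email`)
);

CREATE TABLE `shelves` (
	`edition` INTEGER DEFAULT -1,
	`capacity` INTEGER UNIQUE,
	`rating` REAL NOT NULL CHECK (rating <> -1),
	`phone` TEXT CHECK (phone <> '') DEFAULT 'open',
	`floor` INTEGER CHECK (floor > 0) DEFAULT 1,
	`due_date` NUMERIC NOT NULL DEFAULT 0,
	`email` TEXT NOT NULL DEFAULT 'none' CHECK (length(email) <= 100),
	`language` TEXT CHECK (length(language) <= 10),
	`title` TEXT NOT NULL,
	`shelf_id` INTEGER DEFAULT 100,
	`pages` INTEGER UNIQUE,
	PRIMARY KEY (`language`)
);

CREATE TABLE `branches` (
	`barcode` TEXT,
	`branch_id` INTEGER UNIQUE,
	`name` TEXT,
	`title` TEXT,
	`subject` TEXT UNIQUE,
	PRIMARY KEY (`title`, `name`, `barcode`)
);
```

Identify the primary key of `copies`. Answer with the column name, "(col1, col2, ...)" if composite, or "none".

(year, copy_id, email)

A table-level PRIMARY KEY clause names 3 columns: year, copy_id, email.
This is a composite key — the combination is unique, not each column individually.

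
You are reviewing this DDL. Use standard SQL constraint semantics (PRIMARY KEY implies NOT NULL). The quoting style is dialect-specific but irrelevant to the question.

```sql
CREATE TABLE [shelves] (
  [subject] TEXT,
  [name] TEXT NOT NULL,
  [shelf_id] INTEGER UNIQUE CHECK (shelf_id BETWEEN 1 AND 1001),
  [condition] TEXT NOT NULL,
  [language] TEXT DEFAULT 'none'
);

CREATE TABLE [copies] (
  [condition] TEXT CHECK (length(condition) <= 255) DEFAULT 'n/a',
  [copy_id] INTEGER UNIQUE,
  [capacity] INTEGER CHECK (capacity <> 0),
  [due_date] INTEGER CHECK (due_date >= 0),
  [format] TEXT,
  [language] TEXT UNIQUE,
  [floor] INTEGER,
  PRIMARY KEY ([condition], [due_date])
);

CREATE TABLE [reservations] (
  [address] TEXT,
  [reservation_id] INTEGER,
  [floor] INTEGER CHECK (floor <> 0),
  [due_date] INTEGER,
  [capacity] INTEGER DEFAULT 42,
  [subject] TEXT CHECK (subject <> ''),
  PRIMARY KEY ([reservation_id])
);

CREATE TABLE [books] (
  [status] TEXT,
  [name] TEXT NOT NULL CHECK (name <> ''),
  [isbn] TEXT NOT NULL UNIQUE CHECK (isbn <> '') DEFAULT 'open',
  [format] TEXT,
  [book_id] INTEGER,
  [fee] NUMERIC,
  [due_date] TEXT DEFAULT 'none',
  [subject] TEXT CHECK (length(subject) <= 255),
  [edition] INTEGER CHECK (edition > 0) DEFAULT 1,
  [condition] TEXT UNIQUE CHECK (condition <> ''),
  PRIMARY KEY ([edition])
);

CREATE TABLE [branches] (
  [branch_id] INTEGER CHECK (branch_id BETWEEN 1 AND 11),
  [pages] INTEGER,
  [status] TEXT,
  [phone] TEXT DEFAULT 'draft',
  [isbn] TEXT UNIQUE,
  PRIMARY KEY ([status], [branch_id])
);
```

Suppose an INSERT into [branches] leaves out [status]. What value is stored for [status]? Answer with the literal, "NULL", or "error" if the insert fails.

status has no DEFAULT clause.
Omitting it would insert NULL, but it is part of the PRIMARY KEY, so the INSERT fails.

error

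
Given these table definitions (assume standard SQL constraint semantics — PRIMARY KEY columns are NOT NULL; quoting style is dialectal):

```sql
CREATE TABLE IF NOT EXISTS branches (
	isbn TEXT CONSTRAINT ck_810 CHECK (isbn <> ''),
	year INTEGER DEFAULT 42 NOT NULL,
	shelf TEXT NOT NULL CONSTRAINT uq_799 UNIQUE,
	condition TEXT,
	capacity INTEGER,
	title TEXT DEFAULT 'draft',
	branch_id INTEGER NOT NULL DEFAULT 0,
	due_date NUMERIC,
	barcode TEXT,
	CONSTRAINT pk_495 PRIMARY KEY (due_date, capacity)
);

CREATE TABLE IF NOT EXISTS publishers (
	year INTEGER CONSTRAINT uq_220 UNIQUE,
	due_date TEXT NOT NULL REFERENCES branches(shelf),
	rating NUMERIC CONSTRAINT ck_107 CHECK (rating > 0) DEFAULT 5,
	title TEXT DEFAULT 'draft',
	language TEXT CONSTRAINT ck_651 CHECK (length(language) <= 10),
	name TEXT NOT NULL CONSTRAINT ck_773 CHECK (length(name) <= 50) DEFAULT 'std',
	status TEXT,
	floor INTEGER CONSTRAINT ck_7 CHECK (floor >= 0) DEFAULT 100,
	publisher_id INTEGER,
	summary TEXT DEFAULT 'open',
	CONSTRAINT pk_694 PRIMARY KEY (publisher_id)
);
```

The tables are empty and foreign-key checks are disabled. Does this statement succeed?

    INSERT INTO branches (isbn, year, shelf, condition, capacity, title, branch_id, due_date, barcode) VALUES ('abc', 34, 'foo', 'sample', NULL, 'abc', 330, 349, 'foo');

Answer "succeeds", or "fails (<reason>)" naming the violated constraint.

fails (NOT NULL on capacity)

capacity is explicitly set to NULL, but capacity is part of the PRIMARY KEY (implied NOT NULL).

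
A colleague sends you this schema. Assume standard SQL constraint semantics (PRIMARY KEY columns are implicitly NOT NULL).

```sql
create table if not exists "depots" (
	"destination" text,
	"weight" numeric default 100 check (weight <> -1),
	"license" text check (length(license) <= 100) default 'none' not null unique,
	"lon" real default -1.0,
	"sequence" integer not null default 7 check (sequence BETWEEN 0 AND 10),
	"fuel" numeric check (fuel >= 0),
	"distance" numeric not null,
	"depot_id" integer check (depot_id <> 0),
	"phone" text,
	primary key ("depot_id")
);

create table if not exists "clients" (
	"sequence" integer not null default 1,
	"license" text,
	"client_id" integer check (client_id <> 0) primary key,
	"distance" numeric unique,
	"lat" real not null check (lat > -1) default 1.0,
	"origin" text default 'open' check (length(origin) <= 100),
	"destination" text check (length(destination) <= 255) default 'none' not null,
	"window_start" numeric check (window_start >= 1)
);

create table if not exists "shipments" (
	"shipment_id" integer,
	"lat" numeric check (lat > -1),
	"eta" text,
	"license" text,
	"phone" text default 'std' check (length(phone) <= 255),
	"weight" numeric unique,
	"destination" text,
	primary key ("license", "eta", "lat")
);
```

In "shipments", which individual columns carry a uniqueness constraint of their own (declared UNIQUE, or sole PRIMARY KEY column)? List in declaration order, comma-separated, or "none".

weight

- shipment_id: no UNIQUE or single-column PK constraint.
- lat: part of a composite PRIMARY KEY — only the tuple is unique, not this column on its own.
- eta: part of a composite PRIMARY KEY — only the tuple is unique, not this column on its own.
- license: part of a composite PRIMARY KEY — only the tuple is unique, not this column on its own.
- phone: no UNIQUE or single-column PK constraint.
- weight: declared UNIQUE → unique.
- destination: no UNIQUE or single-column PK constraint.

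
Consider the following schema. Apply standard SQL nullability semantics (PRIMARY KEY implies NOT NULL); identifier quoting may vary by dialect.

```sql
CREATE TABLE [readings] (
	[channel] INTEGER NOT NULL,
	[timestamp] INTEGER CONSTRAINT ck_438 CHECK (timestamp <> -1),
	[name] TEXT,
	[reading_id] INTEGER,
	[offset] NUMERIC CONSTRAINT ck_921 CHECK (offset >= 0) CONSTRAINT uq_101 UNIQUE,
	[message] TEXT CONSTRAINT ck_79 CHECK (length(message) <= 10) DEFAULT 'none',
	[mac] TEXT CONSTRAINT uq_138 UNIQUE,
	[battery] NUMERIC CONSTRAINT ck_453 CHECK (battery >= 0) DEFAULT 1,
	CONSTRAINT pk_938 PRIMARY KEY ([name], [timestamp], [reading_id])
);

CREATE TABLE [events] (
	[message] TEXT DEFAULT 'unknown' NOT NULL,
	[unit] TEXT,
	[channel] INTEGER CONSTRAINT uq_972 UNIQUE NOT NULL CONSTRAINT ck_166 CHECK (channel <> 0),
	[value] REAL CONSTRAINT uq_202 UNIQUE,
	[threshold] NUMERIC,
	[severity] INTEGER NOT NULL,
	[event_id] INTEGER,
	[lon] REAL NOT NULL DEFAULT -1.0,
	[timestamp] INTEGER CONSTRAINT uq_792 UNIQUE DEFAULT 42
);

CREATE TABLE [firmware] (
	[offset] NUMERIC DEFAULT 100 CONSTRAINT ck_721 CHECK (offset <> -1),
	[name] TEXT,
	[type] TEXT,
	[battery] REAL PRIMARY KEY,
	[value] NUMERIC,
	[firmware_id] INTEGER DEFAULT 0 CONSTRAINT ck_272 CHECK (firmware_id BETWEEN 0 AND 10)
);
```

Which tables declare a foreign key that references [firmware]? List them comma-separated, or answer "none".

none

No REFERENCES clause anywhere in the schema names firmware.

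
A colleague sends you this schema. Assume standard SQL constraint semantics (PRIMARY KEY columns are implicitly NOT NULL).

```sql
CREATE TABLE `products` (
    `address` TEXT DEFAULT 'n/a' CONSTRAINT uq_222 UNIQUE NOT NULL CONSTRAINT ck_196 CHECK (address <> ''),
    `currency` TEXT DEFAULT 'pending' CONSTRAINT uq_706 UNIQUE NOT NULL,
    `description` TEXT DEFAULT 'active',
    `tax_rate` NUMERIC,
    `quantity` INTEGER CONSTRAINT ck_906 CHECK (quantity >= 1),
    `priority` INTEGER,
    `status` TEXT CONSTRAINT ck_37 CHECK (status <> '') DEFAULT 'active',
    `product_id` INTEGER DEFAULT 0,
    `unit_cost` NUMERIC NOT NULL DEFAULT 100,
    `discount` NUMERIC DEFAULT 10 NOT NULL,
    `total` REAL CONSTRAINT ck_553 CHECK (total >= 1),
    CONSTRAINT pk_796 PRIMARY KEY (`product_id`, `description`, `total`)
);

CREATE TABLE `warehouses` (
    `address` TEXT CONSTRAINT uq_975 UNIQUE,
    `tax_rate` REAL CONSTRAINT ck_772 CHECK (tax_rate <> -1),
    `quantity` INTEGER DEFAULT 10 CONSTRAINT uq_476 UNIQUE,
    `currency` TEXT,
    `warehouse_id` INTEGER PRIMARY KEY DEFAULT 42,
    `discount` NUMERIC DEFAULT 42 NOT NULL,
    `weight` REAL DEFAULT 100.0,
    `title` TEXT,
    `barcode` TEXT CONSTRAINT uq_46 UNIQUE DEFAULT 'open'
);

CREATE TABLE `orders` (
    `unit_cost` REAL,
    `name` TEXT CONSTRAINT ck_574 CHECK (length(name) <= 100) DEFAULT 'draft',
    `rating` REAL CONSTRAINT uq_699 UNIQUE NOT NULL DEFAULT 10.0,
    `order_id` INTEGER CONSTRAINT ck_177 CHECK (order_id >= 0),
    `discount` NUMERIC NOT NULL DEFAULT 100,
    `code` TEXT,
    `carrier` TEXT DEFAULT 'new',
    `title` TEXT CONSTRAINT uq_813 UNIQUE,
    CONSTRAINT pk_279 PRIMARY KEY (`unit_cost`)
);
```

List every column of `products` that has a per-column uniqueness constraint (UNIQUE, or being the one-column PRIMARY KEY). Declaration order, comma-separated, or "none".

address, currency

- address: declared UNIQUE → unique.
- currency: declared UNIQUE → unique.
- description: part of a composite PRIMARY KEY — only the tuple is unique, not this column on its own.
- tax_rate: no UNIQUE or single-column PK constraint.
- quantity: no UNIQUE or single-column PK constraint.
- priority: no UNIQUE or single-column PK constraint.
- status: no UNIQUE or single-column PK constraint.
- product_id: part of a composite PRIMARY KEY — only the tuple is unique, not this column on its own.
- unit_cost: no UNIQUE or single-column PK constraint.
- discount: no UNIQUE or single-column PK constraint.
- total: part of a composite PRIMARY KEY — only the tuple is unique, not this column on its own.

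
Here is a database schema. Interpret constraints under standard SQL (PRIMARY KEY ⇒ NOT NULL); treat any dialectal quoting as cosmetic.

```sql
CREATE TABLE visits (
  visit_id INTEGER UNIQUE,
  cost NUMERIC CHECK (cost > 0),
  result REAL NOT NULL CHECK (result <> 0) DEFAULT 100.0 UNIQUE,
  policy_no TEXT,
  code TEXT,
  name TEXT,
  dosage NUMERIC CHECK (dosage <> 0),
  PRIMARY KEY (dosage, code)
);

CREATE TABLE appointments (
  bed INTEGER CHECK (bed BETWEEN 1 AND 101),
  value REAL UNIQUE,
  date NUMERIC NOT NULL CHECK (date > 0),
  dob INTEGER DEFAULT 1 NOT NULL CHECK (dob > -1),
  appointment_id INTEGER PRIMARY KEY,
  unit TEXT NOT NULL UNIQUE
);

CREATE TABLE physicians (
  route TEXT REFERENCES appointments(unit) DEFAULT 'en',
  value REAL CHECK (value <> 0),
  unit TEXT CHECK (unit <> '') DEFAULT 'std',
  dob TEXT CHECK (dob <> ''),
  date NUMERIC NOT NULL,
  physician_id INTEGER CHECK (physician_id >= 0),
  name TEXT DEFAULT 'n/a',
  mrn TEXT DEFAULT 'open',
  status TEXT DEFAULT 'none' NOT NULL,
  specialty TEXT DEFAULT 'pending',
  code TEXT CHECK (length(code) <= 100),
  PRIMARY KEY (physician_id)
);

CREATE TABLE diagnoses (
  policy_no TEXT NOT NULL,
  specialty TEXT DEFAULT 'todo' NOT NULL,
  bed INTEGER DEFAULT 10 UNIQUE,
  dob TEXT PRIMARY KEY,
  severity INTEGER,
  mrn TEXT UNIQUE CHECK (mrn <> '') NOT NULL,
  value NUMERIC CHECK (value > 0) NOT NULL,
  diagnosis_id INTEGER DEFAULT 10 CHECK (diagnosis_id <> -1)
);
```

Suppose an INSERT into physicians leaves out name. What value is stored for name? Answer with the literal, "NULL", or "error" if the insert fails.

'n/a'

name has an explicit DEFAULT 'n/a'.
When the column is omitted from an INSERT, that default is used.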